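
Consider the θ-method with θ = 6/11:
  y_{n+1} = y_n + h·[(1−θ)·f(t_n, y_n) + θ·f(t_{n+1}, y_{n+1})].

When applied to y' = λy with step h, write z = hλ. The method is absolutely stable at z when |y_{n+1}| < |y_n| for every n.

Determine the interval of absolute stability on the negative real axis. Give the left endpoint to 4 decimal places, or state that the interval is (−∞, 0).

With y'=λy (z=hλ):
  y_{n+1} = y_n + z·[5/11·y_n + 6/11·y_{n+1}] ⇒ (1 − 6/11z)y_{n+1} = (1 + 5/11z)y_n
  so R(z) = (1 + 5/11z)/(1 − 6/11z).

Find x<0 with |R(x)|<1.
x=-0.97: |R|=0.3656
x=-2: |R|=0.0435
x=-10: |R|=0.5493
x=-100: |R|=0.8003
θ=6/11≥1/2 ⇒ |1+5/11x|<|1−6/11x| ∀x<0 ⇒ stable on all of ℝ⁻.

(−∞, 0) — no finite endpoint.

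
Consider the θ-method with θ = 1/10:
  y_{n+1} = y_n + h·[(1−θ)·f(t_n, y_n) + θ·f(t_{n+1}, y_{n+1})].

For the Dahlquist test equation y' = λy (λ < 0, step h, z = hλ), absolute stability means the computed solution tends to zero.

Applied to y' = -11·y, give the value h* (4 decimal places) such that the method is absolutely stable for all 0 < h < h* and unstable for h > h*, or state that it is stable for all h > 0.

(-2.5000,0); λ=-11 ⇒ h* = (5/2)/11 = 0.2273.

Test eqn y'=λy, z=hλ:
  y_{n+1} = y_n + z·[9/10·y_n + 1/10·y_{n+1}] ⇒ (1 − 1/10z)y_{n+1} = (1 + 9/10z)y_n
  R(z) = (1 + 9/10z)/(1 − 1/10z).

Need |R(x)|<1, x<0.
x=-0.76: |R|=0.2937
R=−1: 1+9/10x = −1+1/10x ⇒ -4/5x=2 ⇒ x=2/(-4/5)=-2.5000
Confirm numerically:
  x=-2.367: |R|=0.91396 <1
  x=-1.947: |R|=0.62970 <1
  x=-1.858: |R|=0.56687 <1
  x=-2.691: |R|=1.12040 >1
  x=-2.578: |R|=1.04961 >1
So |R|<1 on (-2.5000, 0).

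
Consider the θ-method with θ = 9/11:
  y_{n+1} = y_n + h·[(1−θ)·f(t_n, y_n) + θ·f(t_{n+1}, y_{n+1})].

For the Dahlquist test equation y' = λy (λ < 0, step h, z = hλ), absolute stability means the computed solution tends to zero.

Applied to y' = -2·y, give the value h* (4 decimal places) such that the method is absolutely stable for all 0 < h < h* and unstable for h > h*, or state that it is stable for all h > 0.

interval (−∞, 0). Any h>0 works for λ=-2.

Test eqn y'=λy, z=hλ:
  y_{n+1} = y_n + z·[2/11·y_n + 9/11·y_{n+1}] ⇒ (1 − 9/11z)y_{n+1} = (1 + 2/11z)y_n
  so R(z) = (1 + 2/11z)/(1 − 9/11z).

Need |R(x)|<1, x<0.
x=-0.68: |R|=0.5631
x=-2: |R|=0.2414
x=-10: |R|=0.0891
x=-100: |R|=0.2075
θ=9/11≥1/2 ⇒ |1+2/11x|<|1−9/11x| ∀x<0 ⇒ interval (−∞,0).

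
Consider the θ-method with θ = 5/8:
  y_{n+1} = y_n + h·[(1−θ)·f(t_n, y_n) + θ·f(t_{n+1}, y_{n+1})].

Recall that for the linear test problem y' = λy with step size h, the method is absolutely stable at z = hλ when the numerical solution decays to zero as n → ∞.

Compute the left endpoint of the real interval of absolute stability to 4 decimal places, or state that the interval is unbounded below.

(−∞, 0) — no finite endpoint.

Set f=λy, z=hλ:
  y_{n+1} = y_n + z·[3/8·y_n + 5/8·y_{n+1}] ⇒ (1 − 5/8z)y_{n+1} = (1 + 3/8z)y_n
  Hence R(z) = (1 + 3/8z)/(1 − 5/8z).

Boundary: |R(x)|=1, x<0.
x=-1.34: |R|=0.2707
x=-2: |R|=0.1111
x=-10: |R|=0.3793
x=-100: |R|=0.5748
θ=5/8≥1/2 ⇒ |1+3/8x|<|1−5/8x| ∀x<0 ⇒ stable on all of ℝ⁻.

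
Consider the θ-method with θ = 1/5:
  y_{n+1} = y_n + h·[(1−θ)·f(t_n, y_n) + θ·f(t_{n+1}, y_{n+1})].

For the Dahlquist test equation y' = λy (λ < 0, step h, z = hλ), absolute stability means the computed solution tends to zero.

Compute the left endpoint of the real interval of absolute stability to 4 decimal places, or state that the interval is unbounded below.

z* = -3.3333.

With y'=λy (z=hλ):
  y_{n+1} = y_n + z·[4/5·y_n + 1/5·y_{n+1}] ⇒ (1 − 1/5z)y_{n+1} = (1 + 4/5z)y_n
  R(z) = (1 + 4/5z)/(1 − 1/5z).

Boundary: |R(x)|=1, x<0.
x=-1.38: |R|=0.0815
R=−1: 1+4/5x = −1+1/5x ⇒ -3/5x=2 ⇒ x=2/(-3/5)=-3.3333
Confirm numerically:
  x=-2.848: |R|=0.81448 <1
  x=-2.556: |R|=0.69137 <1
  x=-2.176: |R|=0.51616 <1
  x=-1.788: |R|=0.31703 <1
  x=-3.801: |R|=1.15941 >1
  x=-3.793: |R|=1.15683 >1
  x=-3.566: |R|=1.08148 >1
Stable set (-3.3333, 0).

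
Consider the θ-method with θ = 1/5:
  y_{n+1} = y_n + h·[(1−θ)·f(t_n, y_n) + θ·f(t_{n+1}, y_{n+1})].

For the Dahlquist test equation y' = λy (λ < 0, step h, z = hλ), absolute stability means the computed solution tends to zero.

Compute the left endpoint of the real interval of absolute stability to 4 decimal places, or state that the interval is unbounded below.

z* = -3.3333.

With y'=λy (z=hλ):
  y_{n+1} = y_n + z·[4/5·y_n + 1/5·y_{n+1}] ⇒ (1 − 1/5z)y_{n+1} = (1 + 4/5z)y_n
  so R(z) = (1 + 4/5z)/(1 − 1/5z).

Find x<0 with |R(x)|<1.
x=-1.74: |R|=0.2908
R=−1: 1+4/5x = −1+1/5x ⇒ -3/5x=2 ⇒ x=2/(-3/5)=-3.3333
Confirm numerically:
  x=-3.216: |R|=0.95716 <1
  x=-2.908: |R|=0.83864 <1
  x=-2.070: |R|=0.46393 <1
  x=-1.394: |R|=0.09008 <1
  x=-3.822: |R|=1.16618 >1
  x=-3.806: |R|=1.16103 >1
  x=-3.735: |R|=1.13795 >1
Interval (-3.3333, 0).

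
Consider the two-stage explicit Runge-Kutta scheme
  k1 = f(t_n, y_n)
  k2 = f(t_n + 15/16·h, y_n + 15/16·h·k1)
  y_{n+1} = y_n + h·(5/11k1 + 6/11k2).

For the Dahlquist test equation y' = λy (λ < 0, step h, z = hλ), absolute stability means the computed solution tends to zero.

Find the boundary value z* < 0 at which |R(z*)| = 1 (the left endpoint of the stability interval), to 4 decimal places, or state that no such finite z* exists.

left endpoint -1.9556.

On y'=λy, z=hλ:
  k1=λy_n ⇒ h·k1=z·y_n;  k2=λ(1+15/16z)y_n ⇒ h·k2=z(1+15/16z)y_n
  y_{n+1}/y_n = 1 + 5/11z + 6/11z(1+15/16z) = 1 + z + 45/88z²
  ⇒ R(z) = 1 + z + 45/88z².

Solve |R(x)|<1 on ℝ⁻.
x=-0.51: |R|=0.6230
R=1: x+45/88x²=0 ⇒ x=−88/45=-1.9556; min R=1−1/(4·45/88)=0.5111>−1
Confirm numerically:
  x=-1.541: |R|=0.67333 <1
  x=-1.361: |R|=0.58621 <1
  x=-1.161: |R|=0.52828 <1
  x=-0.853: |R|=0.51907 <1
  x=-2.440: |R|=1.60445 >1
  x=-2.393: |R|=1.53530 >1
  x=-2.305: |R|=1.41189 >1
Stable set (-1.9556, 0).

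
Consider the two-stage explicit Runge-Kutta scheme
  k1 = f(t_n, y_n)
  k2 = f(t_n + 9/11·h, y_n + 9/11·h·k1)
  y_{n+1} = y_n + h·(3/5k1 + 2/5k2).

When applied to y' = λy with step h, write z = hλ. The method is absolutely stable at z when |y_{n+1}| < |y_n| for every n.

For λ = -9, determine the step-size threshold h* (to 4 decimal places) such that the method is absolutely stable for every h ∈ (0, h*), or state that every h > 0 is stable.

(-3.0556,0); λ=-9 ⇒ h* = (55/18)/9 = 0.3395.

On y'=λy, z=hλ:
  k1=λy_n ⇒ h·k1=z·y_n;  k2=λ(1+9/11z)y_n ⇒ h·k2=z(1+9/11z)y_n
  y_{n+1}/y_n = 1 + 3/5z + 2/5z(1+9/11z) = 1 + z + 18/55z²
  ⇒ R(z) = 1 + z + 18/55z².

Need |R(x)|<1, x<0.
x=-1.34: |R|=0.2477
R=1: x+18/55x²=0 ⇒ x=−55/18=-3.0556; min R=1−1/(4·18/55)=0.2361>−1
Confirm numerically:
  x=-2.577: |R|=0.59639 <1
  x=-1.871: |R|=0.27466 <1
  x=-1.570: |R|=0.23669 <1
  x=-3.285: |R|=1.24667 >1
  x=-3.263: |R|=1.22153 >1
  x=-3.148: |R|=1.09524 >1
Interval (-3.0556, 0).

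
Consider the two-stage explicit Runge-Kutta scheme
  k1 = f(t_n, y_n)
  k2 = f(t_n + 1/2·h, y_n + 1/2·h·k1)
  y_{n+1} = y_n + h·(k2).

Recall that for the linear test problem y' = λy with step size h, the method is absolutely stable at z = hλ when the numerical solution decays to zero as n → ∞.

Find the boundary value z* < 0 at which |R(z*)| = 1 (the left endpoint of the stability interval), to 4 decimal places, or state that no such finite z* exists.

With y'=λy (z=hλ):
  k1=λy_n ⇒ h·k1=z·y_n;  k2=λ(1+1/2z)y_n ⇒ h·k2=z(1+1/2z)y_n
  y_{n+1}/y_n = 1 + z(1+1/2z) = 1 + z + 1/2z²
  so R(z) = 1 + z + 1/2z².

Solve |R(x)|<1 on ℝ⁻.
x=-0.34: |R|=0.7178
R=1: x+1/2x²=0 ⇒ x=−2=-2.0000; min R=1−1/(4·1/2)=0.5000>−1
Confirm numerically:
  x=-1.552: |R|=0.65235 <1
  x=-1.440: |R|=0.59680 <1
  x=-1.016: |R|=0.50013 <1
  x=-2.450: |R|=1.55125 >1
  x=-2.186: |R|=1.20330 >1
  x=-2.122: |R|=1.12944 >1
Stable set (-2.0000, 0).

left endpoint -2.0000.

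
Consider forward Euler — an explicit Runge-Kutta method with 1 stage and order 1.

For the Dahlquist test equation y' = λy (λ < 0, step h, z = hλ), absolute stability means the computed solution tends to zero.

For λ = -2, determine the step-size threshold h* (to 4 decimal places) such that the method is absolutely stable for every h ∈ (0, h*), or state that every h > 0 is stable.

Set f=λy, z=hλ:
  order 1, 1-stage ⇒ R(z)=1+z
  (e.g. R(-1.36)=-0.36000, |R|=0.36000)

Solve |R(x)|<1 on ℝ⁻.
x=-1.36: |R|=0.3600
|R(-1.15)|=0.1500 |R(-0.92)|=0.0800 |R(-0.64)|=0.3600
Bisect:
  x_lo=-2.7443 |R|=1.7443  x_hi=-0.2378 |R|=0.7622
  mid=-1.49106 |R|=0.49106 →hi
  mid=-2.11770 |R|=1.11770 →lo
  mid=-1.80438 |R|=0.80438 →hi
  mid=-1.96104 |R|=0.96104 →hi
  mid=-2.03937 |R|=1.03937 →lo
  mid=-2.00020 |R|=1.00020 →lo
  mid=-1.98062 |R|=0.98062 →hi
  ...
  [-2.00005,-1.99990] ⇒ x*=-2.0000
Interval (-2.0000, 0).

(-2.0000,0); λ=-2 ⇒ h* = 1.0000.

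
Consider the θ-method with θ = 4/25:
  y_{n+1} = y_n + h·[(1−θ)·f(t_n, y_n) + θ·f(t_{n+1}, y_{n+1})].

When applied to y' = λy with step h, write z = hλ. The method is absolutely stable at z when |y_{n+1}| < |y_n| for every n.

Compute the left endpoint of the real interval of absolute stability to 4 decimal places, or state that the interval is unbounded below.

left endpoint -2.9412.

With y'=λy (z=hλ):
  y_{n+1} = y_n + z·[21/25·y_n + 4/25·y_{n+1}] ⇒ (1 − 4/25z)y_{n+1} = (1 + 21/25z)y_n
  ⇒ R(z) = (1 + 21/25z)/(1 − 4/25z).

Need |R(x)|<1, x<0.
x=-0.51: |R|=0.5285
R=−1: 1+21/25x = −1+4/25x ⇒ -17/25x=2 ⇒ x=2/(-17/25)=-2.9412
Confirm numerically:
  x=-2.649: |R|=0.86046 <1
  x=-2.616: |R|=0.84412 <1
  x=-1.333: |R|=0.09867 <1
  x=-3.519: |R|=1.25138 >1
  x=-3.478: |R|=1.23453 >1
  x=-3.147: |R|=1.09309 >1
So |R|<1 on (-2.9412, 0).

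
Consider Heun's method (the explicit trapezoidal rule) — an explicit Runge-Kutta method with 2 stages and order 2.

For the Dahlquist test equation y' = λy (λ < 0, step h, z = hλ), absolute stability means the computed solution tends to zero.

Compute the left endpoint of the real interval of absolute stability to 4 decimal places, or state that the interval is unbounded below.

left endpoint -2.0000.

Test eqn y'=λy, z=hλ:
  order 2, 2-stage ⇒ R(z)=1+z+z^2/2
  (e.g. R(-1.25)=0.53125, |R|=0.53125)

Solve |R(x)|<1 on ℝ⁻.
x=-1.25: |R|=0.5312
|R(-2.32)|=1.3712 |R(-1.79)|=0.8121 |R(-1.67)|=0.7244
Bisect:
  x_lo=-2.8912 |R|=2.2884  x_hi=-0.3126 |R|=0.7362
  mid=-1.60194 |R|=0.68117 →hi
  mid=-2.24660 |R|=1.27700 →lo
  mid=-1.92427 |R|=0.92714 →hi
  mid=-2.08543 |R|=1.08908 →lo
  mid=-2.00485 |R|=1.00486 →lo
  mid=-1.96456 |R|=0.96519 →hi
  mid=-1.98471 |R|=0.98482 →hi
  mid=-1.99478 |R|=0.99479 →hi
  ...
  [-2.00013,-1.99997] ⇒ x*=-2.0000
Interval (-2.0000, 0).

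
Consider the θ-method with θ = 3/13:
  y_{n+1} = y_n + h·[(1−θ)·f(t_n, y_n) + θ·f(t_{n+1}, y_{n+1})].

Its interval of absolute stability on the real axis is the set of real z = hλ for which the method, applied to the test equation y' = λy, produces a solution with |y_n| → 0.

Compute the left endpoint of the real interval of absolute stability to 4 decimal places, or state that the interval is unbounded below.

Set f=λy, z=hλ:
  y_{n+1} = y_n + z·[10/13·y_n + 3/13·y_{n+1}] ⇒ (1 − 3/13z)y_{n+1} = (1 + 10/13z)y_n
  so R(z) = (1 + 10/13z)/(1 − 3/13z).

Solve |R(x)|<1 on ℝ⁻.
x=-0.72: |R|=0.3826
R=−1: 1+10/13x = −1+3/13x ⇒ -7/13x=2 ⇒ x=2/(-7/13)=-3.7143
Confirm numerically:
  x=-2.923: |R|=0.74556 <1
  x=-2.352: |R|=0.52453 <1
  x=-2.093: |R|=0.41133 <1
  x=-4.254: |R|=1.14665 >1
  x=-4.251: |R|=1.14589 >1
  x=-3.763: |R|=1.01404 >1
Stable set (-3.7143, 0).

left endpoint -3.7143.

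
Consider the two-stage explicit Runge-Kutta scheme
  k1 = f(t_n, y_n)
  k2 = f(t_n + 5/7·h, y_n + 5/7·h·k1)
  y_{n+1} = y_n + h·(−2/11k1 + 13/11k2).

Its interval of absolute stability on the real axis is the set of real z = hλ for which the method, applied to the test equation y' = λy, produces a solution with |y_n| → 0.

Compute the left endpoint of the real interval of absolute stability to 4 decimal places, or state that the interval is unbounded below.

z* = -1.1846.

With y'=λy (z=hλ):
  k1=λy_n ⇒ h·k1=z·y_n;  k2=λ(1+5/7z)y_n ⇒ h·k2=z(1+5/7z)y_n
  y_{n+1}/y_n = 1 − 2/11z + 13/11z(1+5/7z) = 1 + z + 65/77z²
  Hence R(z) = 1 + z + 65/77z².

Need |R(x)|<1, x<0.
x=-1.14: |R|=0.9571
R=1: x+65/77x²=0 ⇒ x=−77/65=-1.1846; min R=1−1/(4·65/77)=0.7038>−1
Confirm numerically:
  x=-0.930: |R|=0.80011 <1
  x=-0.869: |R|=0.76847 <1
  x=-0.491: |R|=0.71251 <1
  x=-1.688: |R|=1.71729 >1
  x=-1.621: |R|=1.59714 >1
Interval (-1.1846, 0).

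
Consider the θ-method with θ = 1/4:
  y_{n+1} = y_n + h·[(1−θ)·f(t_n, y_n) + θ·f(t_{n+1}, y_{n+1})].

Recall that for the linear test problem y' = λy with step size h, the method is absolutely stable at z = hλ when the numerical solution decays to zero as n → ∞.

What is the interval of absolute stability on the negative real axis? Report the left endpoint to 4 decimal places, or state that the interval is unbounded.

z∈(-4.0000,0).

On y'=λy, z=hλ:
  y_{n+1} = y_n + z·[3/4·y_n + 1/4·y_{n+1}] ⇒ (1 − 1/4z)y_{n+1} = (1 + 3/4z)y_n
  so R(z) = (1 + 3/4z)/(1 − 1/4z).

Need |R(x)|<1, x<0.
x=-0.86: |R|=0.2922
R=−1: 1+3/4x = −1+1/4x ⇒ -1/2x=2 ⇒ x=2/(-1/2)=-4.0000
Confirm numerically:
  x=-3.980: |R|=0.99499 <1
  x=-2.034: |R|=0.34836 <1
  x=-1.861: |R|=0.27009 <1
  x=-4.414: |R|=1.09841 >1
  x=-4.365: |R|=1.08727 >1
So |R|<1 on (-4.0000, 0).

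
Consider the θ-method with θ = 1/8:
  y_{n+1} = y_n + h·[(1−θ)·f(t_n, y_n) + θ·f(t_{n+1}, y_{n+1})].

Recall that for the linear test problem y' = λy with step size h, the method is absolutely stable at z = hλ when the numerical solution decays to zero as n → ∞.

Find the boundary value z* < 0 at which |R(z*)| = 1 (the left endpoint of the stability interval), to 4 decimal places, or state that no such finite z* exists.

z* = -2.6667.

Test eqn y'=λy, z=hλ:
  y_{n+1} = y_n + z·[7/8·y_n + 1/8·y_{n+1}] ⇒ (1 − 1/8z)y_{n+1} = (1 + 7/8z)y_n
  so R(z) = (1 + 7/8z)/(1 − 1/8z).

Find x<0 with |R(x)|<1.
x=-0.46: |R|=0.5650
R=−1: 1+7/8x = −1+1/8x ⇒ -3/4x=2 ⇒ x=2/(-3/4)=-2.6667
Confirm numerically:
  x=-2.303: |R|=0.78822 <1
  x=-2.239: |R|=0.74939 <1
  x=-1.828: |R|=0.48799 <1
  x=-1.716: |R|=0.41293 <1
  x=-3.037: |R|=1.20132 >1
  x=-2.861: |R|=1.10736 >1
So |R|<1 on (-2.6667, 0).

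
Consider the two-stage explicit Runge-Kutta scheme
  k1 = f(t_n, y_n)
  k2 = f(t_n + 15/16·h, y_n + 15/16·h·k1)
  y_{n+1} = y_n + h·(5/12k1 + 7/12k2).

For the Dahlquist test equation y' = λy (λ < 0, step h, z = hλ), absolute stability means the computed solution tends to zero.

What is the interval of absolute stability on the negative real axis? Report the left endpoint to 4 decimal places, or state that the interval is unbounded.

On y'=λy, z=hλ:
  k1=λy_n ⇒ h·k1=z·y_n;  k2=λ(1+15/16z)y_n ⇒ h·k2=z(1+15/16z)y_n
  y_{n+1}/y_n = 1 + 5/12z + 7/12z(1+15/16z) = 1 + z + 35/64z²
  ⇒ R(z) = 1 + z + 35/64z².

Solve |R(x)|<1 on ℝ⁻.
x=-0.49: |R|=0.6413
R=1: x+35/64x²=0 ⇒ x=−64/35=-1.8286; min R=1−1/(4·35/64)=0.5429>−1
Confirm numerically:
  x=-1.721: |R|=0.89876 <1
  x=-1.394: |R|=0.66871 <1
  x=-1.267: |R|=0.61089 <1
  x=-2.091: |R|=1.30009 >1
  x=-2.043: |R|=1.23957 >1
  x=-1.924: |R|=1.10041 >1
Stable set (-1.8286, 0).

z∈(-1.8286,0).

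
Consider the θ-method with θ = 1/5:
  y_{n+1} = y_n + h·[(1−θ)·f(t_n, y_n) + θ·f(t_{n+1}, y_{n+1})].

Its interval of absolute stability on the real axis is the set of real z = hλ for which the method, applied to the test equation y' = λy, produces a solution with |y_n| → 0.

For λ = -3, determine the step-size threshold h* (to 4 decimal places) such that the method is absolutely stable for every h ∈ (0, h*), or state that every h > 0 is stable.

(-3.3333,0); λ=-3 ⇒ h* = (10/3)/3 = 1.1111.

On y'=λy, z=hλ:
  y_{n+1} = y_n + z·[4/5·y_n + 1/5·y_{n+1}] ⇒ (1 − 1/5z)y_{n+1} = (1 + 4/5z)y_n
  R(z) = (1 + 4/5z)/(1 − 1/5z).

Need |R(x)|<1, x<0.
x=-1.67: |R|=0.2519
R=−1: 1+4/5x = −1+1/5x ⇒ -3/5x=2 ⇒ x=2/(-3/5)=-3.3333
Confirm numerically:
  x=-2.751: |R|=0.77461 <1
  x=-2.229: |R|=0.54171 <1
  x=-1.764: |R|=0.30396 <1
  x=-3.581: |R|=1.08659 >1
  x=-3.389: |R|=1.01991 >1
  x=-3.381: |R|=1.01706 >1
Interval (-3.3333, 0).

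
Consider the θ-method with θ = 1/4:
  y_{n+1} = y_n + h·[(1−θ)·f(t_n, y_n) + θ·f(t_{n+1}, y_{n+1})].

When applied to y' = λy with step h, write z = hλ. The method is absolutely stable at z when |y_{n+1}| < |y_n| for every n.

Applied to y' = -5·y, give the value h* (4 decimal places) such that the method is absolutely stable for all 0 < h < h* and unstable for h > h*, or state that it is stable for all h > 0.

(-4.0000,0); λ=-5 ⇒ h* = (4)/5 = 0.8000.

On y'=λy, z=hλ:
  y_{n+1} = y_n + z·[3/4·y_n + 1/4·y_{n+1}] ⇒ (1 − 1/4z)y_{n+1} = (1 + 3/4z)y_n
  Hence R(z) = (1 + 3/4z)/(1 − 1/4z).

Boundary: |R(x)|=1, x<0.
x=-1: |R|=0.2000
R=−1: 1+3/4x = −1+1/4x ⇒ -1/2x=2 ⇒ x=2/(-1/2)=-4.0000
Confirm numerically:
  x=-2.625: |R|=0.58491 <1
  x=-2.430: |R|=0.51166 <1
  x=-1.710: |R|=0.19790 <1
  x=-4.431: |R|=1.10224 >1
  x=-4.276: |R|=1.06670 >1
  x=-4.162: |R|=1.03970 >1
Interval (-4.0000, 0).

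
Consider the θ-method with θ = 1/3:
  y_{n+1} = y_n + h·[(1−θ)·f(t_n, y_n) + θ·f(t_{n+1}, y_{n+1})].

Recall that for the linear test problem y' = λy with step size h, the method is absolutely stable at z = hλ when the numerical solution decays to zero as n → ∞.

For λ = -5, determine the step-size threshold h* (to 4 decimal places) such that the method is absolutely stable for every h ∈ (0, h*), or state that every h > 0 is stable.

With y'=λy (z=hλ):
  y_{n+1} = y_n + z·[2/3·y_n + 1/3·y_{n+1}] ⇒ (1 − 1/3z)y_{n+1} = (1 + 2/3z)y_n
  R(z) = (1 + 2/3z)/(1 − 1/3z).

Boundary: |R(x)|=1, x<0.
x=-1.09: |R|=0.2005
R=−1: 1+2/3x = −1+1/3x ⇒ -1/3x=2 ⇒ x=2/(-1/3)=-6.0000
Confirm numerically:
  x=-5.683: |R|=0.96349 <1
  x=-5.359: |R|=0.92332 <1
  x=-3.102: |R|=0.52507 <1
  x=-2.723: |R|=0.42740 <1
  x=-6.110: |R|=1.01207 >1
  x=-6.074: |R|=1.00816 >1
  x=-6.057: |R|=1.00629 >1
Interval (-6.0000, 0).

(-6.0000,0); λ=-5 ⇒ h* = (6)/5 = 1.2000.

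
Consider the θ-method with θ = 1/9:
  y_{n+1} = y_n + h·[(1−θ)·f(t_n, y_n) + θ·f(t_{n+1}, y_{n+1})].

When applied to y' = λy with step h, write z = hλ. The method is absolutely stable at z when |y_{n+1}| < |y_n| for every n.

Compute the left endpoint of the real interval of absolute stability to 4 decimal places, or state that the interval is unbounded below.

With y'=λy (z=hλ):
  y_{n+1} = y_n + z·[8/9·y_n + 1/9·y_{n+1}] ⇒ (1 − 1/9z)y_{n+1} = (1 + 8/9z)y_n
  so R(z) = (1 + 8/9z)/(1 − 1/9z).

Need |R(x)|<1, x<0.
x=-1.04: |R|=0.0677
R=−1: 1+8/9x = −1+1/9x ⇒ -7/9x=2 ⇒ x=2/(-7/9)=-2.5714
Confirm numerically:
  x=-2.376: |R|=0.87975 <1
  x=-1.747: |R|=0.46301 <1
  x=-1.492: |R|=0.27983 <1
  x=-1.233: |R|=0.08443 <1
  x=-2.927: |R|=1.20869 >1
  x=-2.915: |R|=1.20185 >1
  x=-2.770: |R|=1.11810 >1
Interval (-2.5714, 0).

z* = -2.5714.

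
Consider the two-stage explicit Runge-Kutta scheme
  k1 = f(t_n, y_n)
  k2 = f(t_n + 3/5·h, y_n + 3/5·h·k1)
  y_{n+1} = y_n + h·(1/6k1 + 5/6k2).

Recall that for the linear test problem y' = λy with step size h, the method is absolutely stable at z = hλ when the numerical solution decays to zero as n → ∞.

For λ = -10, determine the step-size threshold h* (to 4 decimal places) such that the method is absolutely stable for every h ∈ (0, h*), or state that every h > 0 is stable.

(-2.0000,0); λ=-10 ⇒ h* = (2)/10 = 0.2000.

Set f=λy, z=hλ:
  k1=λy_n ⇒ h·k1=z·y_n;  k2=λ(1+3/5z)y_n ⇒ h·k2=z(1+3/5z)y_n
  y_{n+1}/y_n = 1 + 1/6z + 5/6z(1+3/5z) = 1 + z + 1/2z²
  ⇒ R(z) = 1 + z + 1/2z².

Boundary: |R(x)|=1, x<0.
x=-0.79: |R|=0.5221
R=1: x+1/2x²=0 ⇒ x=−2=-2.0000; min R=1−1/(4·1/2)=0.5000>−1
Confirm numerically:
  x=-1.731: |R|=0.76718 <1
  x=-1.660: |R|=0.71780 <1
  x=-1.643: |R|=0.70672 <1
  x=-1.028: |R|=0.50039 <1
  x=-2.551: |R|=1.70280 >1
  x=-2.334: |R|=1.38978 >1
  x=-2.220: |R|=1.24420 >1
So |R|<1 on (-2.0000, 0).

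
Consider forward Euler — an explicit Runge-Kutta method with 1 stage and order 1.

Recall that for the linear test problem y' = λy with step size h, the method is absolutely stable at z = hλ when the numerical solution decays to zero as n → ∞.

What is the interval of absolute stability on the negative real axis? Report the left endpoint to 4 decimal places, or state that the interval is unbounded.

z∈(-2.0000,0).

On y'=λy, z=hλ:
  order 1, 1-stage ⇒ R(z)=1+z
  (e.g. R(-0.57)=0.43000, |R|=0.43000)

Boundary: |R(x)|=1, x<0.
x=-0.57: |R|=0.4300
|R(-1.83)|=0.8300 |R(-1.44)|=0.4400 |R(-1.15)|=0.1500
Bisect:
  x_lo=-2.6664 |R|=1.6664  x_hi=-0.0540 |R|=0.9460
  mid=-1.36018 |R|=0.36018 →hi
  mid=-2.01328 |R|=1.01328 →lo
  mid=-1.68673 |R|=0.68673 →hi
  mid=-1.85001 |R|=0.85001 →hi
  mid=-1.93165 |R|=0.93165 →hi
  mid=-1.97246 |R|=0.97246 →hi
  mid=-1.99287 |R|=0.99287 →hi
  ...
  [-2.00005,-1.99989] ⇒ x*=-2.0000
Interval (-2.0000, 0).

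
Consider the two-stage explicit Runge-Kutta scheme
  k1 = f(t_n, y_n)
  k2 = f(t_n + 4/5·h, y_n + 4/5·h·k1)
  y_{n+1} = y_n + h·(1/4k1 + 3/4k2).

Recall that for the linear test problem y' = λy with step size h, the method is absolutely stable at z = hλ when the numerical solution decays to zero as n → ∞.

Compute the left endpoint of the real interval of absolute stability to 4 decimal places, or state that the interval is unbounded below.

left endpoint -1.6667.

Set f=λy, z=hλ:
  k1=λy_n ⇒ h·k1=z·y_n;  k2=λ(1+4/5z)y_n ⇒ h·k2=z(1+4/5z)y_n
  y_{n+1}/y_n = 1 + 1/4z + 3/4z(1+4/5z) = 1 + z + 3/5z²
  so R(z) = 1 + z + 3/5z².

Boundary: |R(x)|=1, x<0.
x=-1.32: |R|=0.7254
R=1: x+3/5x²=0 ⇒ x=−5/3=-1.6667; min R=1−1/(4·3/5)=0.5833>−1
Confirm numerically:
  x=-1.530: |R|=0.87454 <1
  x=-0.875: |R|=0.58438 <1
  x=-0.731: |R|=0.58962 <1
  x=-2.072: |R|=1.50391 >1
  x=-1.930: |R|=1.30494 >1
  x=-1.832: |R|=1.18173 >1
So |R|<1 on (-1.6667, 0).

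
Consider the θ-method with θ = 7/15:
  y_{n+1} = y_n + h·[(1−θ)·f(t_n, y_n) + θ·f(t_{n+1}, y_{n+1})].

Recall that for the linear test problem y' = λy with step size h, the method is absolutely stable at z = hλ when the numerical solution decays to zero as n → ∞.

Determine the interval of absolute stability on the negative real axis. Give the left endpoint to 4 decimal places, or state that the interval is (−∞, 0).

With y'=λy (z=hλ):
  y_{n+1} = y_n + z·[8/15·y_n + 7/15·y_{n+1}] ⇒ (1 − 7/15z)y_{n+1} = (1 + 8/15z)y_n
  R(z) = (1 + 8/15z)/(1 − 7/15z).

Find x<0 with |R(x)|<1.
x=-0.62: |R|=0.5191
R=−1: 1+8/15x = −1+7/15x ⇒ -1/15x=2 ⇒ x=2/(-1/15)=-30.0000
Confirm numerically:
  x=-27.899: |R|=0.99001 <1
  x=-27.010: |R|=0.98535 <1
  x=-13.560: |R|=0.85044 <1
  x=-30.540: |R|=1.00236 >1
  x=-30.423: |R|=1.00186 >1
  x=-30.370: |R|=1.00163 >1
So |R|<1 on (-30.0000, 0).

z∈(-30.0000,0).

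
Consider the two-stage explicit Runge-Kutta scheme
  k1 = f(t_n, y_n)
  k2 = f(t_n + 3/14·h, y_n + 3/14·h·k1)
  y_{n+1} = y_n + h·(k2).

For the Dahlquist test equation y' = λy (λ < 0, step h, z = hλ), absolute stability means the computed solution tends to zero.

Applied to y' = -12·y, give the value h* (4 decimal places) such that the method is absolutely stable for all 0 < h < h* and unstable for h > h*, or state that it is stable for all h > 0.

With y'=λy (z=hλ):
  k1=λy_n ⇒ h·k1=z·y_n;  k2=λ(1+3/14z)y_n ⇒ h·k2=z(1+3/14z)y_n
  y_{n+1}/y_n = 1 + z(1+3/14z) = 1 + z + 3/14z²
  Hence R(z) = 1 + z + 3/14z².

Find x<0 with |R(x)|<1.
x=-0.41: |R|=0.6260
R=1: x+3/14x²=0 ⇒ x=−14/3=-4.6667; min R=1−1/(4·3/14)=-0.1667>−1
Confirm numerically:
  x=-4.034: |R|=0.45310 <1
  x=-3.926: |R|=0.37689 <1
  x=-3.446: |R|=0.09862 <1
  x=-3.157: |R|=0.02129 <1
  x=-5.135: |R|=1.51533 >1
  x=-4.766: |R|=1.10145 >1
So |R|<1 on (-4.6667, 0).

(-4.6667,0); λ=-12 ⇒ h* = (14/3)/12 = 0.3889.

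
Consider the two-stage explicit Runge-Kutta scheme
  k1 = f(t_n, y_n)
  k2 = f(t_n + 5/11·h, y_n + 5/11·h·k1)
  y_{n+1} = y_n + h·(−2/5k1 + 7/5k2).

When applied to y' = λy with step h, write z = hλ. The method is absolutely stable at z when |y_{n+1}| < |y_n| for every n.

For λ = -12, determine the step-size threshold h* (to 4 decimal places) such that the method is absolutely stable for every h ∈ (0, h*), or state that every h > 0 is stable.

Set f=λy, z=hλ:
  k1=λy_n ⇒ h·k1=z·y_n;  k2=λ(1+5/11z)y_n ⇒ h·k2=z(1+5/11z)y_n
  y_{n+1}/y_n = 1 − 2/5z + 7/5z(1+5/11z) = 1 + z + 7/11z²
  R(z) = 1 + z + 7/11z².

Solve |R(x)|<1 on ℝ⁻.
x=-1.32: |R|=0.7888
R=1: x+7/11x²=0 ⇒ x=−11/7=-1.5714; min R=1−1/(4·7/11)=0.6071>−1
Confirm numerically:
  x=-1.479: |R|=0.91301 <1
  x=-1.113: |R|=0.67531 <1
  x=-0.924: |R|=0.61931 <1
  x=-0.719: |R|=0.60998 <1
  x=-1.766: |R|=1.21866 >1
  x=-1.695: |R|=1.13329 >1
So |R|<1 on (-1.5714, 0).

(-1.5714,0); λ=-12 ⇒ h* = (11/7)/12 = 0.1310.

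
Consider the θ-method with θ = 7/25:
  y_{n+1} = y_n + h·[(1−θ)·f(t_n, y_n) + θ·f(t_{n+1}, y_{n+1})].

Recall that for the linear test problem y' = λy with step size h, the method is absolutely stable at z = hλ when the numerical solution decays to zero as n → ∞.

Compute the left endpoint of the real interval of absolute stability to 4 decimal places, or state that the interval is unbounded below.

With y'=λy (z=hλ):
  y_{n+1} = y_n + z·[18/25·y_n + 7/25·y_{n+1}] ⇒ (1 − 7/25z)y_{n+1} = (1 + 18/25z)y_n
  R(z) = (1 + 18/25z)/(1 − 7/25z).

Solve |R(x)|<1 on ℝ⁻.
x=-1.53: |R|=0.0711
R=−1: 1+18/25x = −1+7/25x ⇒ -11/25x=2 ⇒ x=2/(-11/25)=-4.5455
Confirm numerically:
  x=-3.347: |R|=0.72779 <1
  x=-3.319: |R|=0.72030 <1
  x=-3.179: |R|=0.68190 <1
  x=-2.171: |R|=0.35023 <1
  x=-4.821: |R|=1.05159 >1
  x=-4.703: |R|=1.02992 >1
  x=-4.662: |R|=1.02224 >1
Interval (-4.5455, 0).

left endpoint -4.5455.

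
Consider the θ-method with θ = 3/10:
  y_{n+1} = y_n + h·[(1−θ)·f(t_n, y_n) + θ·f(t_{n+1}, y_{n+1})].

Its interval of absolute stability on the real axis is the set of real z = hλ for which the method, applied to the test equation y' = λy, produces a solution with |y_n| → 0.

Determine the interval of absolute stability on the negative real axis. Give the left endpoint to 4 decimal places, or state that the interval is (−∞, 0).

On y'=λy, z=hλ:
  y_{n+1} = y_n + z·[7/10·y_n + 3/10·y_{n+1}] ⇒ (1 − 3/10z)y_{n+1} = (1 + 7/10z)y_n
  so R(z) = (1 + 7/10z)/(1 − 3/10z).

Find x<0 with |R(x)|<1.
x=-0.86: |R|=0.3164
R=−1: 1+7/10x = −1+3/10x ⇒ -2/5x=2 ⇒ x=2/(-2/5)=-5.0000
Confirm numerically:
  x=-4.526: |R|=0.91959 <1
  x=-2.573: |R|=0.45211 <1
  x=-2.355: |R|=0.38002 <1
  x=-5.266: |R|=1.04124 >1
  x=-5.177: |R|=1.02773 >1
  x=-5.031: |R|=1.00494 >1
Interval (-5.0000, 0).

z∈(-5.0000,0).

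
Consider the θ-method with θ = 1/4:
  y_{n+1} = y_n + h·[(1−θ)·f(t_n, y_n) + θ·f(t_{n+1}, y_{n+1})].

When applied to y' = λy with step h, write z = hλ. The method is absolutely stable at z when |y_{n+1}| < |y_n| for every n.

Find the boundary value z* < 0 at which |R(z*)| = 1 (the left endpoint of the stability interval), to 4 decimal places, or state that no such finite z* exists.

With y'=λy (z=hλ):
  y_{n+1} = y_n + z·[3/4·y_n + 1/4·y_{n+1}] ⇒ (1 − 1/4z)y_{n+1} = (1 + 3/4z)y_n
  so R(z) = (1 + 3/4z)/(1 − 1/4z).

Find x<0 with |R(x)|<1.
x=-0.69: |R|=0.4115
R=−1: 1+3/4x = −1+1/4x ⇒ -1/2x=2 ⇒ x=2/(-1/2)=-4.0000
Confirm numerically:
  x=-3.683: |R|=0.91748 <1
  x=-2.851: |R|=0.66457 <1
  x=-2.306: |R|=0.46273 <1
  x=-4.541: |R|=1.12668 >1
  x=-4.238: |R|=1.05778 >1
Stable set (-4.0000, 0).

z* = -4.0000.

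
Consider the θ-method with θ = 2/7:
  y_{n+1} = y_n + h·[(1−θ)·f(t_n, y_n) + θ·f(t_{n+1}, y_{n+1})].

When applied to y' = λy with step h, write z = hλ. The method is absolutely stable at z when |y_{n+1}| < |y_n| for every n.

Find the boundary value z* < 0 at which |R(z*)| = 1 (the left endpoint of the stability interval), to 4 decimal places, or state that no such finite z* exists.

Set f=λy, z=hλ:
  y_{n+1} = y_n + z·[5/7·y_n + 2/7·y_{n+1}] ⇒ (1 − 2/7z)y_{n+1} = (1 + 5/7z)y_n
  so R(z) = (1 + 5/7z)/(1 − 2/7z).

Boundary: |R(x)|=1, x<0.
x=-1.01: |R|=0.2162
R=−1: 1+5/7x = −1+2/7x ⇒ -3/7x=2 ⇒ x=2/(-3/7)=-4.6667
Confirm numerically:
  x=-4.571: |R|=0.98222 <1
  x=-4.563: |R|=0.98071 <1
  x=-3.968: |R|=0.85967 <1
  x=-4.955: |R|=1.05115 >1
  x=-4.898: |R|=1.04132 >1
So |R|<1 on (-4.6667, 0).

z* = -4.6667.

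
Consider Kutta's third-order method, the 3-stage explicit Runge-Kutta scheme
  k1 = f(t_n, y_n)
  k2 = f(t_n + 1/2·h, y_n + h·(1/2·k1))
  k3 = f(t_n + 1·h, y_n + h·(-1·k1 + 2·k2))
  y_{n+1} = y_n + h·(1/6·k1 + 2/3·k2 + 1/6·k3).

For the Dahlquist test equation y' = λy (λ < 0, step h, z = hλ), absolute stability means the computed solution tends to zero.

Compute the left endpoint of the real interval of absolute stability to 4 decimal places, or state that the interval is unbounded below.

Test eqn y'=λy, z=hλ:
  order 3, 3-stage ⇒ R(z)=1+z+z^2/2+z^3/6
  (e.g. R(-1)=0.33333, |R|=0.33333)

Need |R(x)|<1, x<0.
x=-1: |R|=0.3333
|R(-1.47)|=0.0810 |R(-0.67)|=0.5043 |R(-0.59)|=0.5498
Bisect:
  x_lo=-3.3353 |R|=2.9571  x_hi=-0.3515 |R|=0.7030
  mid=-1.84343 |R|=0.18838 →hi
  mid=-2.58939 |R|=1.13053 →lo
  mid=-2.21641 |R|=0.57484 →hi
  mid=-2.40290 |R|=0.82829 →hi
  mid=-2.49614 |R|=0.97291 →hi
  mid=-2.54276 |R|=1.05004 →lo
  mid=-2.51945 |R|=1.01106 →lo
  ...
  [-2.51290,-2.51271] ⇒ x*=-2.5127
Interval (-2.5127, 0).

left endpoint -2.5127.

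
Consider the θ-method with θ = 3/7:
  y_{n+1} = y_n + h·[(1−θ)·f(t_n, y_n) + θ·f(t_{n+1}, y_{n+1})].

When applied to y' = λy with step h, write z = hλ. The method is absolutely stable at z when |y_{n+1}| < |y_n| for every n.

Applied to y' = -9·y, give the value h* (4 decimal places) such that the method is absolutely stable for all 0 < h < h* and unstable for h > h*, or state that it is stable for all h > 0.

Test eqn y'=λy, z=hλ:
  y_{n+1} = y_n + z·[4/7·y_n + 3/7·y_{n+1}] ⇒ (1 − 3/7z)y_{n+1} = (1 + 4/7z)y_n
  Hence R(z) = (1 + 4/7z)/(1 − 3/7z).

Solve |R(x)|<1 on ℝ⁻.
x=-0.93: |R|=0.3350
R=−1: 1+4/7x = −1+3/7x ⇒ -1/7x=2 ⇒ x=2/(-1/7)=-14.0000
Confirm numerically:
  x=-11.349: |R|=0.93542 <1
  x=-10.765: |R|=0.91767 <1
  x=-9.548: |R|=0.87510 <1
  x=-6.520: |R|=0.71837 <1
  x=-14.448: |R|=1.00890 >1
  x=-14.253: |R|=1.00508 >1
  x=-14.174: |R|=1.00351 >1
Stable set (-14.0000, 0).

(-14.0000,0); λ=-9 ⇒ h* = (14)/9 = 1.5556.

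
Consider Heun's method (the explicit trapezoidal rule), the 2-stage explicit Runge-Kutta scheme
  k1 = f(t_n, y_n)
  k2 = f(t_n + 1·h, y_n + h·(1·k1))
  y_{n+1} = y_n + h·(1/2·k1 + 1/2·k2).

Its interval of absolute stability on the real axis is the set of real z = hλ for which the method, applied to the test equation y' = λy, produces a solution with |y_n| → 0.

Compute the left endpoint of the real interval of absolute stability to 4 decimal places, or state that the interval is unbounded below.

With y'=λy (z=hλ):
  order 2, 2-stage ⇒ R(z)=1+z+z^2/2
  (e.g. R(-1.09)=0.50405, |R|=0.50405)

Need |R(x)|<1, x<0.
x=-1.09: |R|=0.5040
|R(-1.23)|=0.5264 |R(-0.77)|=0.5264 |R(-0.62)|=0.5722
Bisect:
  x_lo=-2.7731 |R|=2.0719  x_hi=-0.1297 |R|=0.8787
  mid=-1.45137 |R|=0.60187 →hi
  mid=-2.11222 |R|=1.11851 →lo
  mid=-1.78179 |R|=0.80560 →hi
  mid=-1.94700 |R|=0.94841 →hi
  mid=-2.02961 |R|=1.03005 →lo
  mid=-1.98831 |R|=0.98838 →hi
  mid=-2.00896 |R|=1.00900 →lo
  mid=-1.99863 |R|=0.99863 →hi
  mid=-2.00380 |R|=1.00380 →lo
  ...
  [-2.00009,-1.99992] ⇒ x*=-2.0000
Stable set (-2.0000, 0).

left endpoint -2.0000.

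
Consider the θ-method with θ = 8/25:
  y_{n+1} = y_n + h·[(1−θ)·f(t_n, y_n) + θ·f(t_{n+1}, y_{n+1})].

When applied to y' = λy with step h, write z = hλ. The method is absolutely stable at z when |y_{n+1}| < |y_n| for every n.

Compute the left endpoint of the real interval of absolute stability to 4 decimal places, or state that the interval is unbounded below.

left endpoint -5.5556.

Test eqn y'=λy, z=hλ:
  y_{n+1} = y_n + z·[17/25·y_n + 8/25·y_{n+1}] ⇒ (1 − 8/25z)y_{n+1} = (1 + 17/25z)y_n
  R(z) = (1 + 17/25z)/(1 − 8/25z).

Find x<0 with |R(x)|<1.
x=-0.67: |R|=0.4483
R=−1: 1+17/25x = −1+8/25x ⇒ -9/25x=2 ⇒ x=2/(-9/25)=-5.5556
Confirm numerically:
  x=-4.589: |R|=0.85904 <1
  x=-2.975: |R|=0.52408 <1
  x=-2.649: |R|=0.43369 <1
  x=-2.282: |R|=0.31889 <1
  x=-6.096: |R|=1.06594 >1
  x=-5.781: |R|=1.02848 >1
Interval (-5.5556, 0).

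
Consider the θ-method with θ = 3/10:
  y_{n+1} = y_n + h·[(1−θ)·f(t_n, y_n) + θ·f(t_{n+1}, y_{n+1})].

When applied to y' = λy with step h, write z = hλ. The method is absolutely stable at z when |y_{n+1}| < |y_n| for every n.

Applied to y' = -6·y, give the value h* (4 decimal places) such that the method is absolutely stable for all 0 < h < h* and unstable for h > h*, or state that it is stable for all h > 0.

(-5.0000,0); λ=-6 ⇒ h* = (5)/6 = 0.8333.

Set f=λy, z=hλ:
  y_{n+1} = y_n + z·[7/10·y_n + 3/10·y_{n+1}] ⇒ (1 − 3/10z)y_{n+1} = (1 + 7/10z)y_n
  Hence R(z) = (1 + 7/10z)/(1 − 3/10z).

Solve |R(x)|<1 on ℝ⁻.
x=-0.55: |R|=0.5279
R=−1: 1+7/10x = −1+3/10x ⇒ -2/5x=2 ⇒ x=2/(-2/5)=-5.0000
Confirm numerically:
  x=-4.897: |R|=0.98331 <1
  x=-4.513: |R|=0.91724 <1
  x=-3.378: |R|=0.67776 <1
  x=-5.233: |R|=1.03627 >1
  x=-5.044: |R|=1.00700 >1
Interval (-5.0000, 0).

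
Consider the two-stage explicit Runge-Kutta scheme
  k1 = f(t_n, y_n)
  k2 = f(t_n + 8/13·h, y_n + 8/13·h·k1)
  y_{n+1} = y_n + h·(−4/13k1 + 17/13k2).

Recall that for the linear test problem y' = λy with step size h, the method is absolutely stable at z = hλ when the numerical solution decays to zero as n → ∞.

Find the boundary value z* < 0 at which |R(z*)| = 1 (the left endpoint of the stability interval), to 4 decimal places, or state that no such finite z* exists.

Test eqn y'=λy, z=hλ:
  k1=λy_n ⇒ h·k1=z·y_n;  k2=λ(1+8/13z)y_n ⇒ h·k2=z(1+8/13z)y_n
  y_{n+1}/y_n = 1 − 4/13z + 17/13z(1+8/13z) = 1 + z + 136/169z²
  Hence R(z) = 1 + z + 136/169z².

Need |R(x)|<1, x<0.
x=-1.44: |R|=1.2287
R=1: x+136/169x²=0 ⇒ x=−169/136=-1.2426; min R=1−1/(4·136/169)=0.6893>−1
Confirm numerically:
  x=-1.073: |R|=0.85351 <1
  x=-1.017: |R|=0.81533 <1
  x=-0.946: |R|=0.77417 <1
  x=-0.648: |R|=0.68991 <1
  x=-1.675: |R|=1.58278 >1
  x=-1.377: |R|=1.14888 >1
Stable set (-1.2426, 0).

z* = -1.2426.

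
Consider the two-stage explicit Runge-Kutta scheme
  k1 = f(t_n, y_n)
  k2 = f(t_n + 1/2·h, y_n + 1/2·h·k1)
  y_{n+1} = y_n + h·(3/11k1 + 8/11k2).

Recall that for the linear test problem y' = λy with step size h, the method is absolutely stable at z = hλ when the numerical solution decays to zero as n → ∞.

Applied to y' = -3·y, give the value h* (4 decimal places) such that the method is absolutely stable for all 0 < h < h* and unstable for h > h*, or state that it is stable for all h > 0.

(-2.7500,0); λ=-3 ⇒ h* = (11/4)/3 = 0.9167.

On y'=λy, z=hλ:
  k1=λy_n ⇒ h·k1=z·y_n;  k2=λ(1+1/2z)y_n ⇒ h·k2=z(1+1/2z)y_n
  y_{n+1}/y_n = 1 + 3/11z + 8/11z(1+1/2z) = 1 + z + 4/11z²
  so R(z) = 1 + z + 4/11z².

Boundary: |R(x)|=1, x<0.
x=-1.47: |R|=0.3158
R=1: x+4/11x²=0 ⇒ x=−11/4=-2.7500; min R=1−1/(4·4/11)=0.3125>−1
Confirm numerically:
  x=-2.222: |R|=0.57338 <1
  x=-2.026: |R|=0.46661 <1
  x=-1.796: |R|=0.37695 <1
  x=-1.188: |R|=0.32522 <1
  x=-3.198: |R|=1.52098 >1
  x=-3.075: |R|=1.36341 >1
  x=-3.013: |R|=1.28815 >1
So |R|<1 on (-2.7500, 0).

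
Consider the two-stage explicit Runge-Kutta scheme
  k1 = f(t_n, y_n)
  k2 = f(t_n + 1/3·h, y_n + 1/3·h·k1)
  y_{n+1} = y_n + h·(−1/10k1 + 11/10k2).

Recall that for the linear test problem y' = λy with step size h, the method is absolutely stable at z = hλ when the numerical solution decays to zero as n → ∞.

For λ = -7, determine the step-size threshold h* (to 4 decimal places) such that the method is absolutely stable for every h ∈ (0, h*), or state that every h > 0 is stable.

(-2.7273,0); λ=-7 ⇒ h* = (30/11)/7 = 0.3896.

Set f=λy, z=hλ:
  k1=λy_n ⇒ h·k1=z·y_n;  k2=λ(1+1/3z)y_n ⇒ h·k2=z(1+1/3z)y_n
  y_{n+1}/y_n = 1 − 1/10z + 11/10z(1+1/3z) = 1 + z + 11/30z²
  so R(z) = 1 + z + 11/30z².

Need |R(x)|<1, x<0.
x=-0.62: |R|=0.5209
R=1: x+11/30x²=0 ⇒ x=−30/11=-2.7273; min R=1−1/(4·11/30)=0.3182>−1
Confirm numerically:
  x=-2.651: |R|=0.92586 <1
  x=-1.720: |R|=0.36475 <1
  x=-1.185: |R|=0.32988 <1
  x=-3.146: |R|=1.48302 >1
  x=-3.008: |R|=1.30962 >1
Interval (-2.7273, 0).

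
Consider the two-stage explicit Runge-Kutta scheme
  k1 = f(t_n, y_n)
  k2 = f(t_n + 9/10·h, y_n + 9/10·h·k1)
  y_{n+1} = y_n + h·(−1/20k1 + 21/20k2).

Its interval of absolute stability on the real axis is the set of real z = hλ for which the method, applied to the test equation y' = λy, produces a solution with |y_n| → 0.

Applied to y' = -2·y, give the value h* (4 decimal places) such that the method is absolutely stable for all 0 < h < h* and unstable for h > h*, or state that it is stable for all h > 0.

Test eqn y'=λy, z=hλ:
  k1=λy_n ⇒ h·k1=z·y_n;  k2=λ(1+9/10z)y_n ⇒ h·k2=z(1+9/10z)y_n
  y_{n+1}/y_n = 1 − 1/20z + 21/20z(1+9/10z) = 1 + z + 189/200z²
  Hence R(z) = 1 + z + 189/200z².

Need |R(x)|<1, x<0.
x=-1.77: |R|=2.1906
R=1: x+189/200x²=0 ⇒ x=−200/189=-1.0582; min R=1−1/(4·189/200)=0.7354>−1
Confirm numerically:
  x=-1.023: |R|=0.96597 <1
  x=-0.652: |R|=0.74972 <1
  x=-0.557: |R|=0.73619 <1
  x=-1.655: |R|=1.93338 >1
  x=-1.563: |R|=1.74561 >1
  x=-1.510: |R|=1.64469 >1
Interval (-1.0582, 0).

(-1.0582,0); λ=-2 ⇒ h* = (200/189)/2 = 0.5291.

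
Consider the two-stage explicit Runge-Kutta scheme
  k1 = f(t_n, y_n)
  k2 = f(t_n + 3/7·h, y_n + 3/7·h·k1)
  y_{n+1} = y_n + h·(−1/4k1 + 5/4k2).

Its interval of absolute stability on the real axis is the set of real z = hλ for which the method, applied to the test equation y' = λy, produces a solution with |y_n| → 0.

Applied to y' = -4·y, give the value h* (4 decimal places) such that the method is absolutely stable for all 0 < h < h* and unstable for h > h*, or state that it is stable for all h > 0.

(-1.8667,0); λ=-4 ⇒ h* = (28/15)/4 = 0.4667.

Set f=λy, z=hλ:
  k1=λy_n ⇒ h·k1=z·y_n;  k2=λ(1+3/7z)y_n ⇒ h·k2=z(1+3/7z)y_n
  y_{n+1}/y_n = 1 − 1/4z + 5/4z(1+3/7z) = 1 + z + 15/28z²
  ⇒ R(z) = 1 + z + 15/28z².

Solve |R(x)|<1 on ℝ⁻.
x=-0.89: |R|=0.5343
R=1: x+15/28x²=0 ⇒ x=−28/15=-1.8667; min R=1−1/(4·15/28)=0.5333>−1
Confirm numerically:
  x=-1.740: |R|=0.88193 <1
  x=-1.178: |R|=0.56540 <1
  x=-1.107: |R|=0.54949 <1
  x=-0.807: |R|=0.54188 <1
  x=-2.415: |R|=1.70941 >1
  x=-2.261: |R|=1.47764 >1
Stable set (-1.8667, 0).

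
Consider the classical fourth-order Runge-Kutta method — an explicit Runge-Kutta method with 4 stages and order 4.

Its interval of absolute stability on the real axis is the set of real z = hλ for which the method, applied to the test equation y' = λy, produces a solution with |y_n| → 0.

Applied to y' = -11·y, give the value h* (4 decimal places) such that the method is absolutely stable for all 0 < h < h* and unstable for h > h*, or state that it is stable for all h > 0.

Set f=λy, z=hλ:
  order 4, 4-stage ⇒ R(z)=1+z+z^2/2+z^3/6+z^4/24
  (e.g. R(-0.98)=0.38177, |R|=0.38177)

Solve |R(x)|<1 on ℝ⁻.
x=-0.98: |R|=0.3818
|R(-2.71)|=0.8923 |R(-2.28)|=0.4698 |R(-1.46)|=0.2764
Bisect:
  x_lo=-3.3931 |R|=2.3756  x_hi=-0.3562 |R|=0.7004
  mid=-1.87463 |R|=0.29908 →hi
  mid=-2.63386 |R|=0.79469 →hi
  mid=-3.01348 |R|=1.40219 →lo
  mid=-2.82367 |R|=1.05942 →lo
  mid=-2.72877 |R|=0.91807 →hi
  mid=-2.77622 |R|=0.98641 →hi
  mid=-2.79995 |R|=1.02232 →lo
  ...
  [-2.78530,-2.78512] ⇒ x*=-2.7853
So |R|<1 on (-2.7853, 0).

(-2.7853,0); λ=-11 ⇒ h* = 0.2532.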